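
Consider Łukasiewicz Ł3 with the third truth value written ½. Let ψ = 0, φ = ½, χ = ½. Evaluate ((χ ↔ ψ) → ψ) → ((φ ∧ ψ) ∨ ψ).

χ ↔ ψ = ½ ↔ 0 = ½
(χ ↔ ψ) → ψ = ½ → 0 = ½
φ ∧ ψ = ½ ∧ 0 = 0
(φ ∧ ψ) ∨ ψ = 0 ∨ 0 = 0
((χ ↔ ψ) → ψ) → ((φ ∧ ψ) ∨ ψ) = ½ → 0 = ½

½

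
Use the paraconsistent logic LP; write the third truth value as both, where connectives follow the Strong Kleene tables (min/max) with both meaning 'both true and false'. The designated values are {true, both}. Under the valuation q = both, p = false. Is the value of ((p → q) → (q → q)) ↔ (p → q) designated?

Yes

p → q = false → both = true  [¬false ∨ both]
q → q = both → both = both
(p → q) → (q → q) = true → both = both
p → q = false → both = true
((p → q) → (q → q)) ↔ (p → q) = both ↔ true = both
both ∈ {true, both}.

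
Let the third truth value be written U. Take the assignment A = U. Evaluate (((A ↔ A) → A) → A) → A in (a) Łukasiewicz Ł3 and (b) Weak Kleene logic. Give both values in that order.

U; U

In Łukasiewicz Ł3: A ↔ A = U ↔ U = T  [1 − |½−½|]
(A ↔ A) → A = T → U = U
((A ↔ A) → A) → A = U → U = T
(((A ↔ A) → A) → A) → A = T → U = U
In Weak Kleene logic: A ↔ A = U ↔ U = U
(A ↔ A) → A = U → U = U  [any arg is the third value ⇒ result is the third value]
((A ↔ A) → A) → A = U → U = U
(((A ↔ A) → A) → A) → A = U → U = U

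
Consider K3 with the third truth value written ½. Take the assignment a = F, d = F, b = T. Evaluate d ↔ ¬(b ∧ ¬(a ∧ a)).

T

a ∧ a = F ∧ F = F
¬(a ∧ a) = ¬F = T
b ∧ ¬(a ∧ a) = T ∧ T = T
¬(b ∧ ¬(a ∧ a)) = ¬T = F
d ↔ ¬(b ∧ ¬(a ∧ a)) = F ↔ F = T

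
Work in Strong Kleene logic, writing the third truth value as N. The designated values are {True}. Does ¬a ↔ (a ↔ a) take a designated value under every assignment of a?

Countermodel: a=True gives False, which is not designated.

No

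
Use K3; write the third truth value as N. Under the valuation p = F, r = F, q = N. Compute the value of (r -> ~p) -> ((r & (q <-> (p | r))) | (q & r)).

~p = ~F = T
r -> ~p = F -> T = T
p | r = F | F = F
q <-> (p | r) = N <-> F = N
r & (q <-> (p | r)) = F & N = F
q & r = N & F = F
(r & (q <-> (p | r))) | (q & r) = F | F = F
(r -> ~p) -> ((r & (q <-> (p | r))) | (q & r)) = T -> F = F

F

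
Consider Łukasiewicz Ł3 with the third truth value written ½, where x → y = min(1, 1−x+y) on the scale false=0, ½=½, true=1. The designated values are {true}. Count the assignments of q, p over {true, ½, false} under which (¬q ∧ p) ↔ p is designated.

6

Of the 9 assignments, 6 give a value in {true}.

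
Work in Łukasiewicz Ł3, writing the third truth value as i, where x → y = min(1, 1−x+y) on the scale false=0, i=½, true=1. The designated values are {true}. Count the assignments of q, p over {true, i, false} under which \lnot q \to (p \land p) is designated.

Of the 9 assignments, 6 give a value in {true}.

6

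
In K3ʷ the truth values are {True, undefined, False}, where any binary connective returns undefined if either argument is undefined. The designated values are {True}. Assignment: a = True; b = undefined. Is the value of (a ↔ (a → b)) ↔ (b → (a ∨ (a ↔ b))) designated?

No

a → b = True → undefined = undefined
a ↔ (a → b) = True ↔ undefined = undefined
a ↔ b = True ↔ undefined = undefined
a ∨ (a ↔ b) = True ∨ undefined = undefined
b → (a ∨ (a ↔ b)) = undefined → undefined = undefined
(a ↔ (a → b)) ↔ (b → (a ∨ (a ↔ b))) = undefined ↔ undefined = undefined
undefined ∉ {True}.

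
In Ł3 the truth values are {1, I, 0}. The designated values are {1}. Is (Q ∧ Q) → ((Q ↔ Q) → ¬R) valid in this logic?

Countermodel: Q=1, R=1 gives 0, which is not designated.

No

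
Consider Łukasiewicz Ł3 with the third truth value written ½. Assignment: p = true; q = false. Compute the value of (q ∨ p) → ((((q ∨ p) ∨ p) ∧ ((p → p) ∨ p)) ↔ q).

q ∨ p = false ∨ true = true
q ∨ p = false ∨ true = true
(q ∨ p) ∨ p = true ∨ true = true
p → p = true → true = true
(p → p) ∨ p = true ∨ true = true
((q ∨ p) ∨ p) ∧ ((p → p) ∨ p) = true ∧ true = true
(((q ∨ p) ∨ p) ∧ ((p → p) ∨ p)) ↔ q = true ↔ false = false
(q ∨ p) → ((((q ∨ p) ∨ p) ∧ ((p → p) ∨ p)) ↔ q) = true → false = false

false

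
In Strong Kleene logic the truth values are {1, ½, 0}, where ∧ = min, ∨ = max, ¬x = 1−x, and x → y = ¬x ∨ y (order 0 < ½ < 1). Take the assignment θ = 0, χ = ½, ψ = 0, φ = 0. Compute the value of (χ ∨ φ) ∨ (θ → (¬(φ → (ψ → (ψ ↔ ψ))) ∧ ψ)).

χ ∨ φ = ½ ∨ 0 = ½
ψ ↔ ψ = 0 ↔ 0 = 1
ψ → (ψ ↔ ψ) = 0 → 1 = 1
φ → (ψ → (ψ ↔ ψ)) = 0 → 1 = 1
¬(φ → (ψ → (ψ ↔ ψ))) = ¬1 = 0
¬(φ → (ψ → (ψ ↔ ψ))) ∧ ψ = 0 ∧ 0 = 0
θ → (¬(φ → (ψ → (ψ ↔ ψ))) ∧ ψ) = 0 → 0 = 1
(χ ∨ φ) ∨ (θ → (¬(φ → (ψ → (ψ ↔ ψ))) ∧ ψ)) = ½ ∨ 1 = 1

1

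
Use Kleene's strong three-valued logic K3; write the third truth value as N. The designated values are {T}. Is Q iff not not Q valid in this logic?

Countermodel: Q=N gives N, which is not designated.

No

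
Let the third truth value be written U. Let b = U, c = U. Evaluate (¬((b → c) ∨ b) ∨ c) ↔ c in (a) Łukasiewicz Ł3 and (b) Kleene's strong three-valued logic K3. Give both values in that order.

1; U

In Łukasiewicz Ł3: b → c = U → U = 1  [min(1, 1−½+½)]
(b → c) ∨ b = 1 ∨ U = 1
¬((b → c) ∨ b) = ¬1 = 0
¬((b → c) ∨ b) ∨ c = 0 ∨ U = U
(¬((b → c) ∨ b) ∨ c) ↔ c = U ↔ U = 1
In Kleene's strong three-valued logic K3: b → c = U → U = U  [¬U ∨ U]
(b → c) ∨ b = U ∨ U = U
¬((b → c) ∨ b) = ¬U = U
¬((b → c) ∨ b) ∨ c = U ∨ U = U
(¬((b → c) ∨ b) ∨ c) ↔ c = U ↔ U = U
They differ because Łukasiewicz Ł3 and Kleene's strong three-valued logic K3 treat U differently under implication.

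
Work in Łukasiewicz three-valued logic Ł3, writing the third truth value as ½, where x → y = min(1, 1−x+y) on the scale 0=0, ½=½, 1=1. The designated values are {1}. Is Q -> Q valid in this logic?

Yes

Every assignment of Q over {1, ½, 0} gives a value in {1}.
In particular, with Q=½: Q -> Q = 1.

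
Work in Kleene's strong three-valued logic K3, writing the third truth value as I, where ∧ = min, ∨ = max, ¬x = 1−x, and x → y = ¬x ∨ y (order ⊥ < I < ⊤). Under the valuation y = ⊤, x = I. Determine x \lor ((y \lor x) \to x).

y \lor x = ⊤ \lor I = ⊤
(y \lor x) \to x = ⊤ \to I = I  [\lnot ⊤ \lor I]
x \lor ((y \lor x) \to x) = I \lor I = I

I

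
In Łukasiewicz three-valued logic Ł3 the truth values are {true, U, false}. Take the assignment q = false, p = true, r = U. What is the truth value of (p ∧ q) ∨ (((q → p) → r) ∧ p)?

p ∧ q = true ∧ false = false
q → p = false → true = true
(q → p) → r = true → U = U
((q → p) → r) ∧ p = U ∧ true = U
(p ∧ q) ∨ (((q → p) → r) ∧ p) = false ∨ U = U

U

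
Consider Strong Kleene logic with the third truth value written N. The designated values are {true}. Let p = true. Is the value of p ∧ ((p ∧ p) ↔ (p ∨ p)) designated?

Yes

p ∧ p = true ∧ true = true
p ∨ p = true ∨ true = true
(p ∧ p) ↔ (p ∨ p) = true ↔ true = true
p ∧ ((p ∧ p) ↔ (p ∨ p)) = true ∧ true = true
true ∈ {true}.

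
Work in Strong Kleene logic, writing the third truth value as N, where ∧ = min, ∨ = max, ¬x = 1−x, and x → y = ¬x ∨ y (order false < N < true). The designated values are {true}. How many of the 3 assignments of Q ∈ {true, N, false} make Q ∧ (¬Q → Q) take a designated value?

Q=true: true ✓
Q=N: N ·
Q=false: false ·

1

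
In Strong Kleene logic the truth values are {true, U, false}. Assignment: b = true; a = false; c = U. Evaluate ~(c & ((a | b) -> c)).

U

a | b = false | true = true
(a | b) -> c = true -> U = U  [~true | U]
c & ((a | b) -> c) = U & U = U
~(c & ((a | b) -> c)) = ~U = U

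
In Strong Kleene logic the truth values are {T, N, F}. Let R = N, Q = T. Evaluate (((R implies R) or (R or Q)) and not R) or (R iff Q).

N

R implies R = N implies N = N
R or Q = N or T = T
(R implies R) or (R or Q) = N or T = T
not R = not N = N
((R implies R) or (R or Q)) and not R = T and N = N
R iff Q = N iff T = N
(((R implies R) or (R or Q)) and not R) or (R iff Q) = N or N = N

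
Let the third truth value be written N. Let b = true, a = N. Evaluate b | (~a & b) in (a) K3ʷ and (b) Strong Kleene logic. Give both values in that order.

N; true

In K3ʷ: ~a = ~N = N
~a & b = N & true = N
b | (~a & b) = true | N = N
In Strong Kleene logic: ~a = ~N = N
~a & b = N & true = N
b | (~a & b) = true | N = true
They differ because K3ʷ and Strong Kleene logic treat N differently under the binary connectives.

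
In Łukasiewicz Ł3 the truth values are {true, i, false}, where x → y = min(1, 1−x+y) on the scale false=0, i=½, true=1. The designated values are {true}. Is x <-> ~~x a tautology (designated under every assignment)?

Every assignment of x over {true, i, false} gives a value in {true}.
In particular, with x=i: x <-> ~~x = true.

Yes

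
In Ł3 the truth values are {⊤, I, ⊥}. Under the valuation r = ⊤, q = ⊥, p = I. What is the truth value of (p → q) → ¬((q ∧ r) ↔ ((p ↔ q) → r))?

p → q = I → ⊥ = I
q ∧ r = ⊥ ∧ ⊤ = ⊥
p ↔ q = I ↔ ⊥ = I
(p ↔ q) → r = I → ⊤ = ⊤
(q ∧ r) ↔ ((p ↔ q) → r) = ⊥ ↔ ⊤ = ⊥
¬((q ∧ r) ↔ ((p ↔ q) → r)) = ¬⊥ = ⊤
(p → q) → ¬((q ∧ r) ↔ ((p ↔ q) → r)) = I → ⊤ = ⊤

⊤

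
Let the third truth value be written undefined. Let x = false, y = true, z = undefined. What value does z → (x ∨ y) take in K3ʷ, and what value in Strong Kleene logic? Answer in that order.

undefined; true

In K3ʷ: x ∨ y = false ∨ true = true
z → (x ∨ y) = undefined → true = undefined  [any arg is the third value ⇒ result is the third value]
In Strong Kleene logic: x ∨ y = false ∨ true = true
z → (x ∨ y) = undefined → true = true  [¬undefined ∨ true]
They differ because K3ʷ and Strong Kleene logic treat undefined differently under the binary connectives.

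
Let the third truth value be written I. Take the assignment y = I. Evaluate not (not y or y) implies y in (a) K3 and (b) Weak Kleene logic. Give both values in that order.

In K3: not y = not I = I
not y or y = I or I = I
not (not y or y) = not I = I
not (not y or y) implies y = I implies I = I  [not I or I]
In Weak Kleene logic: not y = not I = I
not y or y = I or I = I
not (not y or y) = not I = I
not (not y or y) implies y = I implies I = I  [any arg is the third value ⇒ result is the third value]

I; I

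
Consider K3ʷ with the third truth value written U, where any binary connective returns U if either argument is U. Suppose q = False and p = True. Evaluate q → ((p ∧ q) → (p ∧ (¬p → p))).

True

p ∧ q = True ∧ False = False
¬p = ¬True = False
¬p → p = False → True = True
p ∧ (¬p → p) = True ∧ True = True
(p ∧ q) → (p ∧ (¬p → p)) = False → True = True
q → ((p ∧ q) → (p ∧ (¬p → p))) = False → True = True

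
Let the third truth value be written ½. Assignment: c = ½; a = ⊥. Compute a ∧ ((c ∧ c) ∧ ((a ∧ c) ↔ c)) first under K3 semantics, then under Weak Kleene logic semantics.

⊥; ½

In K3: c ∧ c = ½ ∧ ½ = ½
a ∧ c = ⊥ ∧ ½ = ⊥
(a ∧ c) ↔ c = ⊥ ↔ ½ = ½
(c ∧ c) ∧ ((a ∧ c) ↔ c) = ½ ∧ ½ = ½
a ∧ ((c ∧ c) ∧ ((a ∧ c) ↔ c)) = ⊥ ∧ ½ = ⊥
In Weak Kleene logic: c ∧ c = ½ ∧ ½ = ½
a ∧ c = ⊥ ∧ ½ = ½
(a ∧ c) ↔ c = ½ ↔ ½ = ½
(c ∧ c) ∧ ((a ∧ c) ↔ c) = ½ ∧ ½ = ½
a ∧ ((c ∧ c) ∧ ((a ∧ c) ↔ c)) = ⊥ ∧ ½ = ½
They differ because K3 and Weak Kleene logic treat ½ differently under the binary connectives.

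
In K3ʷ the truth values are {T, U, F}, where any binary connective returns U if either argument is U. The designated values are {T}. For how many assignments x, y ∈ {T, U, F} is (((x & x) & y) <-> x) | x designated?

4

Designated under: (x=T, y=T); (x=T, y=F); (x=F, y=T); (x=F, y=F).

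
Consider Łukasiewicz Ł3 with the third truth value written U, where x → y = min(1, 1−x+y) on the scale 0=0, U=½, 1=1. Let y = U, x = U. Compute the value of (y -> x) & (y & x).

U

y -> x = U -> U = 1  [min(1, 1−½+½)]
y & x = U & U = U
(y -> x) & (y & x) = 1 & U = U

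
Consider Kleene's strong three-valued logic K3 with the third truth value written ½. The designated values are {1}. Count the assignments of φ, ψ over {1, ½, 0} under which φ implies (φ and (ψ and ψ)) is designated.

4

Designated under: (φ=1, ψ=1); (φ=0, ψ=1); (φ=0, ψ=½); (φ=0, ψ=0).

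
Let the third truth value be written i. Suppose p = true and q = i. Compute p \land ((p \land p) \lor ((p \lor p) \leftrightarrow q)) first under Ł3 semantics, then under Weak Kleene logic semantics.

true; i

In Ł3: p \land p = true \land true = true
p \lor p = true \lor true = true
(p \lor p) \leftrightarrow q = true \leftrightarrow i = i  [1 − |1−½|]
(p \land p) \lor ((p \lor p) \leftrightarrow q) = true \lor i = true
p \land ((p \land p) \lor ((p \lor p) \leftrightarrow q)) = true \land true = true
In Weak Kleene logic: p \land p = true \land true = true
p \lor p = true \lor true = true
(p \lor p) \leftrightarrow q = true \leftrightarrow i = i
(p \land p) \lor ((p \lor p) \leftrightarrow q) = true \lor i = i
p \land ((p \land p) \lor ((p \lor p) \leftrightarrow q)) = true \land i = i
They differ because Ł3 and Weak Kleene logic treat i differently under the binary connectives.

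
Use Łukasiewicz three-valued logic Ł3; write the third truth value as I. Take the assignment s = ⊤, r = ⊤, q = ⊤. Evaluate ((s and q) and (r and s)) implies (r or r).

⊤

s and q = ⊤ and ⊤ = ⊤
r and s = ⊤ and ⊤ = ⊤
(s and q) and (r and s) = ⊤ and ⊤ = ⊤
r or r = ⊤ or ⊤ = ⊤
((s and q) and (r and s)) implies (r or r) = ⊤ implies ⊤ = ⊤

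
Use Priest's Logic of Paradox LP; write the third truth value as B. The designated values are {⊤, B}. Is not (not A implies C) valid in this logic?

Countermodel: A=⊤, C=⊤ gives ⊥, which is not designated.

No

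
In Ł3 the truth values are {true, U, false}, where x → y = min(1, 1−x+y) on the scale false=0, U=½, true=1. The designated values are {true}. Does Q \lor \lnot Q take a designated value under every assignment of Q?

Countermodel: Q=U gives U, which is not designated.

No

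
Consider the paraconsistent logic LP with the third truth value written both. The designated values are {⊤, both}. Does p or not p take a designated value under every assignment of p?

Yes

Every assignment of p over {⊤, both, ⊥} gives a value in {⊤, both}.
In particular, with p=both: p or not p = both.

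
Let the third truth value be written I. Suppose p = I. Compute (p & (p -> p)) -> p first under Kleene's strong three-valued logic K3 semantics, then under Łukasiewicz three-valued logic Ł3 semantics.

I; T

In Kleene's strong three-valued logic K3: p -> p = I -> I = I  [~I | I]
p & (p -> p) = I & I = I
(p & (p -> p)) -> p = I -> I = I
In Łukasiewicz three-valued logic Ł3: p -> p = I -> I = T  [min(1, 1−½+½)]
p & (p -> p) = I & T = I
(p & (p -> p)) -> p = I -> I = T
They differ because Kleene's strong three-valued logic K3 and Łukasiewicz three-valued logic Ł3 treat I differently under implication.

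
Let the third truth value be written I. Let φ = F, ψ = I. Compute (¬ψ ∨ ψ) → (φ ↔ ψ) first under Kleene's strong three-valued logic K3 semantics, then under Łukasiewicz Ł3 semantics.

I; T

In Kleene's strong three-valued logic K3: ¬ψ = ¬I = I
¬ψ ∨ ψ = I ∨ I = I
φ ↔ ψ = F ↔ I = I
(¬ψ ∨ ψ) → (φ ↔ ψ) = I → I = I  [¬I ∨ I]
In Łukasiewicz Ł3: ¬ψ = ¬I = I
¬ψ ∨ ψ = I ∨ I = I
φ ↔ ψ = F ↔ I = I  [1 − |0−½|]
(¬ψ ∨ ψ) → (φ ↔ ψ) = I → I = T
They differ because Kleene's strong three-valued logic K3 and Łukasiewicz Ł3 treat I differently under implication.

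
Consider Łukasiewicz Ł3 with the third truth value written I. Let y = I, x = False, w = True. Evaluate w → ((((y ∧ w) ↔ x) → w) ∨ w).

True

y ∧ w = I ∧ True = I
(y ∧ w) ↔ x = I ↔ False = I  [1 − |½−0|]
((y ∧ w) ↔ x) → w = I → True = True
(((y ∧ w) ↔ x) → w) ∨ w = True ∨ True = True
w → ((((y ∧ w) ↔ x) → w) ∨ w) = True → True = True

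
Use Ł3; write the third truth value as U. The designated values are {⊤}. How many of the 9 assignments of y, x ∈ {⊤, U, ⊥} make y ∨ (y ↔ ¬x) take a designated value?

5

Of the 9 assignments, 5 give a value in {⊤}.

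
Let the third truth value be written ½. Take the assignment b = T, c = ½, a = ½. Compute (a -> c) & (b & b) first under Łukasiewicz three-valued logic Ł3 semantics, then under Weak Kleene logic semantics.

In Łukasiewicz three-valued logic Ł3: a -> c = ½ -> ½ = T  [min(1, 1−½+½)]
b & b = T & T = T
(a -> c) & (b & b) = T & T = T
In Weak Kleene logic: a -> c = ½ -> ½ = ½  [any arg is the third value ⇒ result is the third value]
b & b = T & T = T
(a -> c) & (b & b) = ½ & T = ½
They differ because Łukasiewicz three-valued logic Ł3 and Weak Kleene logic treat ½ differently under the binary connectives.

T; ½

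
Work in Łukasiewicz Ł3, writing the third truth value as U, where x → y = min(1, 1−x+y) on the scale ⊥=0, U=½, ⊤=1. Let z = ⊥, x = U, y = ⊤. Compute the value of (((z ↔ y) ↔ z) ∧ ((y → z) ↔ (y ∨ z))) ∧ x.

⊥

z ↔ y = ⊥ ↔ ⊤ = ⊥
(z ↔ y) ↔ z = ⊥ ↔ ⊥ = ⊤
y → z = ⊤ → ⊥ = ⊥
y ∨ z = ⊤ ∨ ⊥ = ⊤
(y → z) ↔ (y ∨ z) = ⊥ ↔ ⊤ = ⊥
((z ↔ y) ↔ z) ∧ ((y → z) ↔ (y ∨ z)) = ⊤ ∧ ⊥ = ⊥
(((z ↔ y) ↔ z) ∧ ((y → z) ↔ (y ∨ z))) ∧ x = ⊥ ∧ U = ⊥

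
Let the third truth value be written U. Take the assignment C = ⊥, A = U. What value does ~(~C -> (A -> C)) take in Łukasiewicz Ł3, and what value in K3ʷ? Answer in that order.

U; U

In Łukasiewicz Ł3: ~C = ~⊥ = ⊤
A -> C = U -> ⊥ = U  [min(1, 1−½+0)]
~C -> (A -> C) = ⊤ -> U = U
~(~C -> (A -> C)) = ~U = U
In K3ʷ: ~C = ~⊥ = ⊤
A -> C = U -> ⊥ = U  [any arg is the third value ⇒ result is the third value]
~C -> (A -> C) = ⊤ -> U = U
~(~C -> (A -> C)) = ~U = U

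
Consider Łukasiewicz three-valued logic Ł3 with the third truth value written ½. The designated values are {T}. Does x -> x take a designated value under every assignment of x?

Every assignment of x over {T, ½, F} gives a value in {T}.
In particular, with x=½: x -> x = T.

Yes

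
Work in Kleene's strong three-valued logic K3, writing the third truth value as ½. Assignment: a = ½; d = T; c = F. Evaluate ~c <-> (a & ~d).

~c = ~F = T
~d = ~T = F
a & ~d = ½ & F = F
~c <-> (a & ~d) = T <-> F = F

F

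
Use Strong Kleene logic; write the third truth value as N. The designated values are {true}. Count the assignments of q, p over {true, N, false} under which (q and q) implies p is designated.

Of the 9 assignments, 5 give a value in {true}.

5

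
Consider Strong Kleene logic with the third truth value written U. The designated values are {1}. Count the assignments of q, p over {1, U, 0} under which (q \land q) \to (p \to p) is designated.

7

Of the 9 assignments, 7 give a value in {1}.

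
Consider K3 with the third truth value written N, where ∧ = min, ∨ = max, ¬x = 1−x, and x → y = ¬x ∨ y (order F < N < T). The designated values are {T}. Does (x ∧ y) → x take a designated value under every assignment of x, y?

Countermodel: x=N, y=T gives N, which is not designated.

No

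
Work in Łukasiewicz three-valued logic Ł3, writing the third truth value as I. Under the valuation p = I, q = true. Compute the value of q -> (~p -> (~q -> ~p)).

true

~p = ~I = I
~q = ~true = false
~p = ~I = I
~q -> ~p = false -> I = true
~p -> (~q -> ~p) = I -> true = true
q -> (~p -> (~q -> ~p)) = true -> true = true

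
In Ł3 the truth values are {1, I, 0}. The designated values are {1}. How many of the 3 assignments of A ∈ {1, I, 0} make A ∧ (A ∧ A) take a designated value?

1

A=1: 1 ✓
A=I: I ·
A=0: 0 ·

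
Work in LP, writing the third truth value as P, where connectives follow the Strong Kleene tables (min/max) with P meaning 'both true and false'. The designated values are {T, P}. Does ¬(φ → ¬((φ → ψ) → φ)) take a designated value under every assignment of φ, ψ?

Countermodel: φ=F, ψ=T gives F, which is not designated.

No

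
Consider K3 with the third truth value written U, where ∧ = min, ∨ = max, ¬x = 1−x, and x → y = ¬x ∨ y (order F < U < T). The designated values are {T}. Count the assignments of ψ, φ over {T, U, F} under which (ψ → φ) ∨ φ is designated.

5

Of the 9 assignments, 5 give a value in {T}.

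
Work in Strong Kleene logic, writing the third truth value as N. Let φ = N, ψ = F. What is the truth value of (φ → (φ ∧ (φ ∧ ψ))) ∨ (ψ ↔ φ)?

φ ∧ ψ = N ∧ F = F
φ ∧ (φ ∧ ψ) = N ∧ F = F
φ → (φ ∧ (φ ∧ ψ)) = N → F = N  [¬N ∨ F]
ψ ↔ φ = F ↔ N = N
(φ → (φ ∧ (φ ∧ ψ))) ∨ (ψ ↔ φ) = N ∨ N = N

N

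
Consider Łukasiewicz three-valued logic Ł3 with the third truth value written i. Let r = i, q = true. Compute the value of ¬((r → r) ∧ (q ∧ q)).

r → r = i → i = true  [min(1, 1−½+½)]
q ∧ q = true ∧ true = true
(r → r) ∧ (q ∧ q) = true ∧ true = true
¬((r → r) ∧ (q ∧ q)) = ¬true = false

false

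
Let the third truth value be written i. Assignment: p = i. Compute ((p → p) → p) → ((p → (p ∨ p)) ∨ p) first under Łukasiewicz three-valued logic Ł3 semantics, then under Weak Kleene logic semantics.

True; i

In Łukasiewicz three-valued logic Ł3: p → p = i → i = True  [min(1, 1−½+½)]
(p → p) → p = True → i = i
p ∨ p = i ∨ i = i
p → (p ∨ p) = i → i = True
(p → (p ∨ p)) ∨ p = True ∨ i = True
((p → p) → p) → ((p → (p ∨ p)) ∨ p) = i → True = True
In Weak Kleene logic: p → p = i → i = i  [any arg is the third value ⇒ result is the third value]
(p → p) → p = i → i = i
p ∨ p = i ∨ i = i
p → (p ∨ p) = i → i = i
(p → (p ∨ p)) ∨ p = i ∨ i = i
((p → p) → p) → ((p → (p ∨ p)) ∨ p) = i → i = i
They differ because Łukasiewicz three-valued logic Ł3 and Weak Kleene logic treat i differently under the binary connectives.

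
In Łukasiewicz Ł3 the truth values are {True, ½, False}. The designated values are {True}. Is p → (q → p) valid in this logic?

Every assignment of p, q over {True, ½, False} gives a value in {True}.
In particular, with p=½, q=½: p → (q → p) = True.

Yes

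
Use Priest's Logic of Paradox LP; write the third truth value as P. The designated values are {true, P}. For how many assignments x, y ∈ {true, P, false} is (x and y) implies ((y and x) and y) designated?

Of the 9 assignments, 9 give a value in {true, P}.

9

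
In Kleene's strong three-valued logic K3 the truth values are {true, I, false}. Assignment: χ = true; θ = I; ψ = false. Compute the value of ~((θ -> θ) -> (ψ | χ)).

false

θ -> θ = I -> I = I  [~I | I]
ψ | χ = false | true = true
(θ -> θ) -> (ψ | χ) = I -> true = true
~((θ -> θ) -> (ψ | χ)) = ~true = false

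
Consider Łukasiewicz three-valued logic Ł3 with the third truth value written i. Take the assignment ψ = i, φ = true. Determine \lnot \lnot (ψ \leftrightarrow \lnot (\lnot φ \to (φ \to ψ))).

\lnot φ = \lnot true = false
φ \to ψ = true \to i = i  [min(1, 1−1+½)]
\lnot φ \to (φ \to ψ) = false \to i = true
\lnot (\lnot φ \to (φ \to ψ)) = \lnot true = false
ψ \leftrightarrow \lnot (\lnot φ \to (φ \to ψ)) = i \leftrightarrow false = i
\lnot (ψ \leftrightarrow \lnot (\lnot φ \to (φ \to ψ))) = \lnot i = i
\lnot \lnot (ψ \leftrightarrow \lnot (\lnot φ \to (φ \to ψ))) = \lnot i = i

i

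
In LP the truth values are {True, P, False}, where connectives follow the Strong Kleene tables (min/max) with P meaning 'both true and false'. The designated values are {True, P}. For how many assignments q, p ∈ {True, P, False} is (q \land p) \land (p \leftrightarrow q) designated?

4

Designated under: (q=True, p=True); (q=True, p=P); (q=P, p=True); (q=P, p=P).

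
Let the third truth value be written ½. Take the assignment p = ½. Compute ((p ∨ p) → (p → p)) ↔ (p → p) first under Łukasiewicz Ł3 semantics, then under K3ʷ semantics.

True; ½

In Łukasiewicz Ł3: p ∨ p = ½ ∨ ½ = ½
p → p = ½ → ½ = True  [min(1, 1−½+½)]
(p ∨ p) → (p → p) = ½ → True = True
p → p = ½ → ½ = True
((p ∨ p) → (p → p)) ↔ (p → p) = True ↔ True = True
In K3ʷ: p ∨ p = ½ ∨ ½ = ½
p → p = ½ → ½ = ½  [any arg is the third value ⇒ result is the third value]
(p ∨ p) → (p → p) = ½ → ½ = ½
p → p = ½ → ½ = ½
((p ∨ p) → (p → p)) ↔ (p → p) = ½ ↔ ½ = ½
They differ because Łukasiewicz Ł3 and K3ʷ treat ½ differently under the binary connectives.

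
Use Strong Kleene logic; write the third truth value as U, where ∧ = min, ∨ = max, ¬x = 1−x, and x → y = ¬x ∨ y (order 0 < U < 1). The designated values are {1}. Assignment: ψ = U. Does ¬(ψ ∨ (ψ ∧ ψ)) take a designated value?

ψ ∧ ψ = U ∧ U = U
ψ ∨ (ψ ∧ ψ) = U ∨ U = U
¬(ψ ∨ (ψ ∧ ψ)) = ¬U = U
U ∉ {1}.

No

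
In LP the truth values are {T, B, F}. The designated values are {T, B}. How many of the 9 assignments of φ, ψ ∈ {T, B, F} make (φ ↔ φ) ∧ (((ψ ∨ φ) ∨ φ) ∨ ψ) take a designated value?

8

Of the 9 assignments, 8 give a value in {T, B}.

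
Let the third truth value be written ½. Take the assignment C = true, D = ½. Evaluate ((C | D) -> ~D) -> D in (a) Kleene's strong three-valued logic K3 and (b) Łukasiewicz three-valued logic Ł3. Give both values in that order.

In Kleene's strong three-valued logic K3: C | D = true | ½ = true
~D = ~½ = ½
(C | D) -> ~D = true -> ½ = ½  [~true | ½]
((C | D) -> ~D) -> D = ½ -> ½ = ½
In Łukasiewicz three-valued logic Ł3: C | D = true | ½ = true
~D = ~½ = ½
(C | D) -> ~D = true -> ½ = ½
((C | D) -> ~D) -> D = ½ -> ½ = true
They differ because Kleene's strong three-valued logic K3 and Łukasiewicz three-valued logic Ł3 treat ½ differently under implication.

½; true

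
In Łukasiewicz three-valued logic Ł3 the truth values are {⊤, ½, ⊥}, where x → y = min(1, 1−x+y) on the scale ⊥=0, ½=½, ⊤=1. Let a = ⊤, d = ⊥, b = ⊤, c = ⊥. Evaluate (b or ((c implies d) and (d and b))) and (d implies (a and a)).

⊤

c implies d = ⊥ implies ⊥ = ⊤
d and b = ⊥ and ⊤ = ⊥
(c implies d) and (d and b) = ⊤ and ⊥ = ⊥
b or ((c implies d) and (d and b)) = ⊤ or ⊥ = ⊤
a and a = ⊤ and ⊤ = ⊤
d implies (a and a) = ⊥ implies ⊤ = ⊤
(b or ((c implies d) and (d and b))) and (d implies (a and a)) = ⊤ and ⊤ = ⊤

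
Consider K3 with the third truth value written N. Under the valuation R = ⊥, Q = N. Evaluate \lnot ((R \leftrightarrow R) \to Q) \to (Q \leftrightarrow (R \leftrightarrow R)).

N

R \leftrightarrow R = ⊥ \leftrightarrow ⊥ = ⊤
(R \leftrightarrow R) \to Q = ⊤ \to N = N  [\lnot ⊤ \lor N]
\lnot ((R \leftrightarrow R) \to Q) = \lnot N = N
R \leftrightarrow R = ⊥ \leftrightarrow ⊥ = ⊤
Q \leftrightarrow (R \leftrightarrow R) = N \leftrightarrow ⊤ = N
\lnot ((R \leftrightarrow R) \to Q) \to (Q \leftrightarrow (R \leftrightarrow R)) = N \to N = N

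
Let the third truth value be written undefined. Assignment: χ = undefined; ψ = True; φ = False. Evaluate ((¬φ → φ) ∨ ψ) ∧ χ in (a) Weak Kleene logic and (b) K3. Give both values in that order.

In Weak Kleene logic: ¬φ = ¬False = True
¬φ → φ = True → False = False
(¬φ → φ) ∨ ψ = False ∨ True = True
((¬φ → φ) ∨ ψ) ∧ χ = True ∧ undefined = undefined
In K3: ¬φ = ¬False = True
¬φ → φ = True → False = False
(¬φ → φ) ∨ ψ = False ∨ True = True
((¬φ → φ) ∨ ψ) ∧ χ = True ∧ undefined = undefined

undefined; undefined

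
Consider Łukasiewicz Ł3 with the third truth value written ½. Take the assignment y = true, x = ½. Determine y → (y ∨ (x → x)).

x → x = ½ → ½ = true
y ∨ (x → x) = true ∨ true = true
y → (y ∨ (x → x)) = true → true = true

true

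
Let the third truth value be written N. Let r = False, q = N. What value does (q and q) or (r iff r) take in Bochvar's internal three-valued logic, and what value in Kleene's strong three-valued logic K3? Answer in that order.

N; True

In Bochvar's internal three-valued logic: q and q = N and N = N
r iff r = False iff False = True
(q and q) or (r iff r) = N or True = N
In Kleene's strong three-valued logic K3: q and q = N and N = N
r iff r = False iff False = True
(q and q) or (r iff r) = N or True = True
They differ because Bochvar's internal three-valued logic and Kleene's strong three-valued logic K3 treat N differently under the binary connectives.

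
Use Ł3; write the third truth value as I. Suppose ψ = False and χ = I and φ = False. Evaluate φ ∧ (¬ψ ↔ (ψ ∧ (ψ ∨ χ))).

¬ψ = ¬False = True
ψ ∨ χ = False ∨ I = I
ψ ∧ (ψ ∨ χ) = False ∧ I = False
¬ψ ↔ (ψ ∧ (ψ ∨ χ)) = True ↔ False = False
φ ∧ (¬ψ ↔ (ψ ∧ (ψ ∨ χ))) = False ∧ False = False

False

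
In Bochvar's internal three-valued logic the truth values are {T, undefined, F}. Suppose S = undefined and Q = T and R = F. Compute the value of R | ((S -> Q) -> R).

S -> Q = undefined -> T = undefined  [any arg is the third value ⇒ result is the third value]
(S -> Q) -> R = undefined -> F = undefined
R | ((S -> Q) -> R) = F | undefined = undefined

undefined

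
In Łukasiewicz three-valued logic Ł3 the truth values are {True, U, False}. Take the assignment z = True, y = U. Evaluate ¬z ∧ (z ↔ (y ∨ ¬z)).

False

¬z = ¬True = False
¬z = ¬True = False
y ∨ ¬z = U ∨ False = U
z ↔ (y ∨ ¬z) = True ↔ U = U  [1 − |1−½|]
¬z ∧ (z ↔ (y ∨ ¬z)) = False ∧ U = False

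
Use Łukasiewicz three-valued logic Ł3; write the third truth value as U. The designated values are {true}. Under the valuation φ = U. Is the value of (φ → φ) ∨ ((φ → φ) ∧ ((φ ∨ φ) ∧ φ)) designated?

φ → φ = U → U = true
φ → φ = U → U = true
φ ∨ φ = U ∨ U = U
(φ ∨ φ) ∧ φ = U ∧ U = U
(φ → φ) ∧ ((φ ∨ φ) ∧ φ) = true ∧ U = U
(φ → φ) ∨ ((φ → φ) ∧ ((φ ∨ φ) ∧ φ)) = true ∨ U = true
true ∈ {true}.

Yes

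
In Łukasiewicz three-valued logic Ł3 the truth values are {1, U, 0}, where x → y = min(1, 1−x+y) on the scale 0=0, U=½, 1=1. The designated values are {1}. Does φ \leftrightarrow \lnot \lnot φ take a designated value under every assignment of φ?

Yes

Every assignment of φ over {1, U, 0} gives a value in {1}.
In particular, with φ=U: φ \leftrightarrow \lnot \lnot φ = 1.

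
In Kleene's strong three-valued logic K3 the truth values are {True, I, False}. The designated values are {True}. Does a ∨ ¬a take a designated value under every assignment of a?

Countermodel: a=I gives I, which is not designated.

No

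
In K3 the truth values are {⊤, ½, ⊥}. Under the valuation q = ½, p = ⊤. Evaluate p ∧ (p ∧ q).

p ∧ q = ⊤ ∧ ½ = ½
p ∧ (p ∧ q) = ⊤ ∧ ½ = ½

½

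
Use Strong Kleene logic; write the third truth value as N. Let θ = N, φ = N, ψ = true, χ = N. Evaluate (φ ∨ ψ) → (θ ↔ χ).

φ ∨ ψ = N ∨ true = true
θ ↔ χ = N ↔ N = N
(φ ∨ ψ) → (θ ↔ χ) = true → N = N  [¬true ∨ N]

N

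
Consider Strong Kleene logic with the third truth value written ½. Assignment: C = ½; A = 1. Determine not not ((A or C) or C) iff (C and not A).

A or C = 1 or ½ = 1
(A or C) or C = 1 or ½ = 1
not ((A or C) or C) = not 1 = 0
not not ((A or C) or C) = not 0 = 1
not A = not 1 = 0
C and not A = ½ and 0 = 0
not not ((A or C) or C) iff (C and not A) = 1 iff 0 = 0

0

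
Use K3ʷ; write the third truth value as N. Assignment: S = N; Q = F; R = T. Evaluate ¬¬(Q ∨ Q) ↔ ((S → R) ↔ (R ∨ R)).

N

Q ∨ Q = F ∨ F = F
¬(Q ∨ Q) = ¬F = T
¬¬(Q ∨ Q) = ¬T = F
S → R = N → T = N  [any arg is the third value ⇒ result is the third value]
R ∨ R = T ∨ T = T
(S → R) ↔ (R ∨ R) = N ↔ T = N
¬¬(Q ∨ Q) ↔ ((S → R) ↔ (R ∨ R)) = F ↔ N = N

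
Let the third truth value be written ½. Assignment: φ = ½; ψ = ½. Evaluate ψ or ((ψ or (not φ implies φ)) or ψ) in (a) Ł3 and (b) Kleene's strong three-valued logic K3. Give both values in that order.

⊤; ½

In Ł3: not φ = not ½ = ½
not φ implies φ = ½ implies ½ = ⊤  [min(1, 1−½+½)]
ψ or (not φ implies φ) = ½ or ⊤ = ⊤
(ψ or (not φ implies φ)) or ψ = ⊤ or ½ = ⊤
ψ or ((ψ or (not φ implies φ)) or ψ) = ½ or ⊤ = ⊤
In Kleene's strong three-valued logic K3: not φ = not ½ = ½
not φ implies φ = ½ implies ½ = ½  [not ½ or ½]
ψ or (not φ implies φ) = ½ or ½ = ½
(ψ or (not φ implies φ)) or ψ = ½ or ½ = ½
ψ or ((ψ or (not φ implies φ)) or ψ) = ½ or ½ = ½
They differ because Ł3 and Kleene's strong three-valued logic K3 treat ½ differently under implication.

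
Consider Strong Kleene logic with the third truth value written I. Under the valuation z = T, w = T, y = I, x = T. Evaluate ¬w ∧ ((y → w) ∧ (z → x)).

¬w = ¬T = F
y → w = I → T = T  [¬I ∨ T]
z → x = T → T = T
(y → w) ∧ (z → x) = T ∧ T = T
¬w ∧ ((y → w) ∧ (z → x)) = F ∧ T = F

F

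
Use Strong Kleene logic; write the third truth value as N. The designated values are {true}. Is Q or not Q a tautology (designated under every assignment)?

Countermodel: Q=N gives N, which is not designated.

No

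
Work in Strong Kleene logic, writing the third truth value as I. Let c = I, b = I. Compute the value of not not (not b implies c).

not b = not I = I
not b implies c = I implies I = I
not (not b implies c) = not I = I
not not (not b implies c) = not I = I

I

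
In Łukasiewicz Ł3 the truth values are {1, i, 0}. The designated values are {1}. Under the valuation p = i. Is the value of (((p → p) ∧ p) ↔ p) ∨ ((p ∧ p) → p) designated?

p → p = i → i = 1  [min(1, 1−½+½)]
(p → p) ∧ p = 1 ∧ i = i
((p → p) ∧ p) ↔ p = i ↔ i = 1
p ∧ p = i ∧ i = i
(p ∧ p) → p = i → i = 1
(((p → p) ∧ p) ↔ p) ∨ ((p ∧ p) → p) = 1 ∨ 1 = 1
1 ∈ {1}.

Yes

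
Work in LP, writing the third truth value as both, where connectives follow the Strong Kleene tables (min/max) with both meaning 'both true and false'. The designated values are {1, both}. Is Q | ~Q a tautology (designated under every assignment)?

Yes

Every assignment of Q over {1, both, 0} gives a value in {1, both}.
In particular, with Q=both: Q | ~Q = both.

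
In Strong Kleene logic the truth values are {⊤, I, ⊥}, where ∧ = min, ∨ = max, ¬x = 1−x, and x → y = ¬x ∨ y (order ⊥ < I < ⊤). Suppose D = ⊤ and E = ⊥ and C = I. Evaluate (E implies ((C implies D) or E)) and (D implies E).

⊥

C implies D = I implies ⊤ = ⊤
(C implies D) or E = ⊤ or ⊥ = ⊤
E implies ((C implies D) or E) = ⊥ implies ⊤ = ⊤
D implies E = ⊤ implies ⊥ = ⊥
(E implies ((C implies D) or E)) and (D implies E) = ⊤ and ⊥ = ⊥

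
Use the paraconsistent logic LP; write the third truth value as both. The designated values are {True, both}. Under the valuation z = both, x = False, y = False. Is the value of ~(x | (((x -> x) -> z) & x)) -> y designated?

x -> x = False -> False = True
(x -> x) -> z = True -> both = both  [~True | both]
((x -> x) -> z) & x = both & False = False
x | (((x -> x) -> z) & x) = False | False = False
~(x | (((x -> x) -> z) & x)) = ~False = True
~(x | (((x -> x) -> z) & x)) -> y = True -> False = False
False ∉ {True, both}.

No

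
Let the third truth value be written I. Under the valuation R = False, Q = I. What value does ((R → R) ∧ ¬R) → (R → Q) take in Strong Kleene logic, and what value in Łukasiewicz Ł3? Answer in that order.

True; True

In Strong Kleene logic: R → R = False → False = True
¬R = ¬False = True
(R → R) ∧ ¬R = True ∧ True = True
R → Q = False → I = True
((R → R) ∧ ¬R) → (R → Q) = True → True = True
In Łukasiewicz Ł3: R → R = False → False = True
¬R = ¬False = True
(R → R) ∧ ¬R = True ∧ True = True
R → Q = False → I = True  [min(1, 1−0+½)]
((R → R) ∧ ¬R) → (R → Q) = True → True = True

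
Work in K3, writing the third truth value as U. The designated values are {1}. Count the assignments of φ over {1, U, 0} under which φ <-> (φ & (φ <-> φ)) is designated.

2

φ=1: 1 ✓
φ=U: U ·
φ=0: 1 ✓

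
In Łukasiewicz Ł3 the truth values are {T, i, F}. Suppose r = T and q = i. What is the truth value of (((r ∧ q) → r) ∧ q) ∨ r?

T

r ∧ q = T ∧ i = i
(r ∧ q) → r = i → T = T
((r ∧ q) → r) ∧ q = T ∧ i = i
(((r ∧ q) → r) ∧ q) ∨ r = i ∨ T = T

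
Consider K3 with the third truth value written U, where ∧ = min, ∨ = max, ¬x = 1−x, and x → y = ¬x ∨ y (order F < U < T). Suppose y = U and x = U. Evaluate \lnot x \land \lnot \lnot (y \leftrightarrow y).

U

\lnot x = \lnot U = U
y \leftrightarrow y = U \leftrightarrow U = U
\lnot (y \leftrightarrow y) = \lnot U = U
\lnot \lnot (y \leftrightarrow y) = \lnot U = U
\lnot x \land \lnot \lnot (y \leftrightarrow y) = U \land U = U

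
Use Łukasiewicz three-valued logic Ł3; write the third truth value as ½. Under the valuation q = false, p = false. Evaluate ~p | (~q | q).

true

~p = ~false = true
~q = ~false = true
~q | q = true | false = true
~p | (~q | q) = true | true = true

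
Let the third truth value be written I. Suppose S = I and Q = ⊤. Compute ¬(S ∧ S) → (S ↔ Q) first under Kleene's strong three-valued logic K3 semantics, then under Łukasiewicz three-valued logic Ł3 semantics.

In Kleene's strong three-valued logic K3: S ∧ S = I ∧ I = I
¬(S ∧ S) = ¬I = I
S ↔ Q = I ↔ ⊤ = I
¬(S ∧ S) → (S ↔ Q) = I → I = I  [¬I ∨ I]
In Łukasiewicz three-valued logic Ł3: S ∧ S = I ∧ I = I
¬(S ∧ S) = ¬I = I
S ↔ Q = I ↔ ⊤ = I
¬(S ∧ S) → (S ↔ Q) = I → I = ⊤
They differ because Kleene's strong three-valued logic K3 and Łukasiewicz three-valued logic Ł3 treat I differently under implication.

I; ⊤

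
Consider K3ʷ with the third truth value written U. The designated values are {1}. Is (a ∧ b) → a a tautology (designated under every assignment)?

Countermodel: a=1, b=U gives U, which is not designated.

No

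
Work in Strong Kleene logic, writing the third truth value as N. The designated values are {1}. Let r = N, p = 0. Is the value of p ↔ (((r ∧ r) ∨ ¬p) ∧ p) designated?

Yes

r ∧ r = N ∧ N = N
¬p = ¬0 = 1
(r ∧ r) ∨ ¬p = N ∨ 1 = 1
((r ∧ r) ∨ ¬p) ∧ p = 1 ∧ 0 = 0
p ↔ (((r ∧ r) ∨ ¬p) ∧ p) = 0 ↔ 0 = 1
1 ∈ {1}.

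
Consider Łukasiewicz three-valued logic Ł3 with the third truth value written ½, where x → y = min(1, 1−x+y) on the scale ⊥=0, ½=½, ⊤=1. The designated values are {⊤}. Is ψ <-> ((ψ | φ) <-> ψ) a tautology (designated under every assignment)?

Countermodel: ψ=½, φ=½ gives ½, which is not designated.

No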